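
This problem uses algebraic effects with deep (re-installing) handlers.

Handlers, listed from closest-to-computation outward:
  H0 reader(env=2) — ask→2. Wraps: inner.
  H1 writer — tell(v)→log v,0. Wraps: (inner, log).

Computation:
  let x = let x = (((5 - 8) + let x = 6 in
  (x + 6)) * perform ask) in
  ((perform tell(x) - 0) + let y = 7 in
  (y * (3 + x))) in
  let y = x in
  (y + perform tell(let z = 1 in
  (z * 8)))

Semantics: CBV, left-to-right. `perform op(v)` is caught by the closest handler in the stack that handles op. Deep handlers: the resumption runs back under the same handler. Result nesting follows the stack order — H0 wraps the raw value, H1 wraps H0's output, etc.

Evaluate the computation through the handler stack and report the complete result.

Working:
ask @ H0 ⇒ 2
tell(18) @ H1 ⇒ log+=18
tell(8) @ H1 ⇒ log+=8
H0 returns 147
H1 returns (147, (18, 8))
= (147, (18, 8))

Answer: (147, (18, 8))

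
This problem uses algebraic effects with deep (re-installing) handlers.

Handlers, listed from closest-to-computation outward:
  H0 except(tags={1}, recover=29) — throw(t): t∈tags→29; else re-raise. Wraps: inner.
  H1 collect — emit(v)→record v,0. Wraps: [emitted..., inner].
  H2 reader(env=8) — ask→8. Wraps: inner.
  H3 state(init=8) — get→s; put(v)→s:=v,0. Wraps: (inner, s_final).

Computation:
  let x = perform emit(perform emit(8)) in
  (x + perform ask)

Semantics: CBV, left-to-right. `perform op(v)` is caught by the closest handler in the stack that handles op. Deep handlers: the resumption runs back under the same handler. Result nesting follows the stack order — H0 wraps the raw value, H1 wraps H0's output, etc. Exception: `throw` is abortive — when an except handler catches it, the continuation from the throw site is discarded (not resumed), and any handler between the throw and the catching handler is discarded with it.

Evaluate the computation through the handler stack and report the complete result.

Answer: ([8, 0, 8], 8)

Working:
emit(8) @ H1 ⇒ out+=8
emit(0) @ H1 ⇒ out+=0
ask @ H2 ⇒ 8
H0 returns 8
H1 returns [8, 0, 8]
H2 returns [8, 0, 8]
H3 returns ([8, 0, 8], 8)
= ([8, 0, 8], 8)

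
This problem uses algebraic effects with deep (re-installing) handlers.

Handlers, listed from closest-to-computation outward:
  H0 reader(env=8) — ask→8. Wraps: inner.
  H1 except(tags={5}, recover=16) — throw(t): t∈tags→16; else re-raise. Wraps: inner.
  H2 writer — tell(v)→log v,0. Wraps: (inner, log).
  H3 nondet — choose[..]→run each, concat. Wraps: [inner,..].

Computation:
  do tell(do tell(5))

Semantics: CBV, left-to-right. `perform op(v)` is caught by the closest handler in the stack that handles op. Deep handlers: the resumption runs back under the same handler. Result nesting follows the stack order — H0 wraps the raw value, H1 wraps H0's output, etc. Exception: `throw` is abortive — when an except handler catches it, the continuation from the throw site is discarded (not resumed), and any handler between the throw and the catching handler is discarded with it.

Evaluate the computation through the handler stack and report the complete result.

Answer: [(0, (5, 0))]

Evaluation trace:
tell(5) @ H2 ⇒ log+=5
tell(0) @ H2 ⇒ log+=0
H0 returns 0
H1 returns 0
H2 returns (0, (5, 0))
H3 returns [(0, (5, 0))]
= [(0, (5, 0))]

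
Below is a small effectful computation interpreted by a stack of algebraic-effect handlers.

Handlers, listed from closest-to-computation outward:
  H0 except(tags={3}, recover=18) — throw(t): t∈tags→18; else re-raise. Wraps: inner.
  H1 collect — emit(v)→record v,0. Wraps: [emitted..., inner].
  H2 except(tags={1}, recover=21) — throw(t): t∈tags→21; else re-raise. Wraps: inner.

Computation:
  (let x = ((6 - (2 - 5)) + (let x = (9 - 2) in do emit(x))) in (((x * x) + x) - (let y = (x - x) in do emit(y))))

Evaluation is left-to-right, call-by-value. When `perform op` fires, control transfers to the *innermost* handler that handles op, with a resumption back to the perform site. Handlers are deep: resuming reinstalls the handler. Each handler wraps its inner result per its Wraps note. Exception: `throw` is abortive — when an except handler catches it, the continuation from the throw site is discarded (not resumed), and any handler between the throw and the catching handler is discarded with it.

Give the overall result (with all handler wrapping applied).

Evaluation trace:
emit(7) @ H1 ⇒ out+=7
emit(0) @ H1 ⇒ out+=0
H0 returns 90
H1 returns [7, 0, 90]
H2 returns [7, 0, 90]
= [7, 0, 90]

Answer: [7, 0, 90]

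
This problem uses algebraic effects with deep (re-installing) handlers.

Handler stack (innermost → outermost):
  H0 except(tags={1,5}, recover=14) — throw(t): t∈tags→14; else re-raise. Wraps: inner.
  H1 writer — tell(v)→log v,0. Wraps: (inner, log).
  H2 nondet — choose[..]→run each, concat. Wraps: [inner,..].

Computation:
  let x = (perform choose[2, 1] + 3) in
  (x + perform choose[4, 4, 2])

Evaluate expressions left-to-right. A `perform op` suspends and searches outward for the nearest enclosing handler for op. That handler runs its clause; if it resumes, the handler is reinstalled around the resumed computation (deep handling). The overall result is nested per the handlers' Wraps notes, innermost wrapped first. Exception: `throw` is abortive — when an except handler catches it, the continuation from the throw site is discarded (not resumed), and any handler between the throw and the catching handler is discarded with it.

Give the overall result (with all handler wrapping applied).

Answer: [(9, ()), (9, ()), (7, ()), (8, ()), (8, ()), (6, ())]

Working:
choose[2, 1] @ H2
  branch[0] choose=2:
    choose[4, 4, 2] @ H2
      branch[0] choose=4:
        H0 returns 9
        H1 returns (9, ())
        H2 returns [(9, ())]
      branch[1] choose=4:
        H0 returns 9
        H1 returns (9, ())
        H2 returns [(9, ())]
      branch[2] choose=2:
        H0 returns 7
        H1 returns (7, ())
        H2 returns [(7, ())]
  branch[1] choose=1:
    choose[4, 4, 2] @ H2
      branch[0] choose=4:
        H0 returns 8
        H1 returns (8, ())
        H2 returns [(8, ())]
      branch[1] choose=4:
        H0 returns 8
        H1 returns (8, ())
        H2 returns [(8, ())]
      branch[2] choose=2:
        H0 returns 6
        H1 returns (6, ())
        H2 returns [(6, ())]
= [(9, ()), (9, ()), (7, ()), (8, ()), (8, ()), (6, ())]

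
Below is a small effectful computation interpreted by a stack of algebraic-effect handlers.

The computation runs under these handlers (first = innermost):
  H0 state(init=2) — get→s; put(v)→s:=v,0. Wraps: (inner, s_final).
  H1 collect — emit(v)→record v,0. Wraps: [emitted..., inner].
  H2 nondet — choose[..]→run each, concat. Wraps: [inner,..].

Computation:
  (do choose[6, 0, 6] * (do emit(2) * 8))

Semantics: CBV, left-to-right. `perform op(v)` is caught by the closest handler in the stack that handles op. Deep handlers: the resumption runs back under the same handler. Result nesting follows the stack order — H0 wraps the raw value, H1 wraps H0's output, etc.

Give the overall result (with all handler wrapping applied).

Answer: [[2, (0, 2)], [2, (0, 2)], [2, (0, 2)]]

Working:
choose[6, 0, 6] @ H2
  branch[0] choose=6:
    emit(2) @ H1 ⇒ out+=2
    H0 returns (0, 2)
    H1 returns [2, (0, 2)]
    H2 returns [[2, (0, 2)]]
  branch[1] choose=0:
    emit(2) @ H1 ⇒ out+=2
    H0 returns (0, 2)
    H1 returns [2, (0, 2)]
    H2 returns [[2, (0, 2)]]
  branch[2] choose=6:
    emit(2) @ H1 ⇒ out+=2
    H0 returns (0, 2)
    H1 returns [2, (0, 2)]
    H2 returns [[2, (0, 2)]]
= [[2, (0, 2)], [2, (0, 2)], [2, (0, 2)]]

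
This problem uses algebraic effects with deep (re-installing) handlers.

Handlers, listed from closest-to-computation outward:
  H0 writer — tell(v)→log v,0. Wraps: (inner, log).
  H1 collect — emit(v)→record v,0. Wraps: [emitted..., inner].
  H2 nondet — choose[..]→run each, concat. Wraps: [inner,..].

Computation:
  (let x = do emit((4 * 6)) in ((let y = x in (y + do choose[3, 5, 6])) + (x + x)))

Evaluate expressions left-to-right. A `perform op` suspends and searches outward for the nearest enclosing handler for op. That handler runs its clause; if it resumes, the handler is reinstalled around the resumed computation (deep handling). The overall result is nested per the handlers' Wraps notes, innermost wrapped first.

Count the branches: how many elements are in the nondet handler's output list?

Answer: 3

Step-by-step:
emit(24) @ H1 ⇒ out+=24
choose[3, 5, 6] @ H2
  branch[0] choose=3:
    H0 returns (3, ())
    H1 returns [24, (3, ())]
    H2 returns [[24, (3, ())]]
  branch[1] choose=5:
    H0 returns (5, ())
    H1 returns [24, (5, ())]
    H2 returns [[24, (5, ())]]
  branch[2] choose=6:
    H0 returns (6, ())
    H1 returns [24, (6, ())]
    H2 returns [[24, (6, ())]]
= [[24, (3, ())], [24, (5, ())], [24, (6, ())]]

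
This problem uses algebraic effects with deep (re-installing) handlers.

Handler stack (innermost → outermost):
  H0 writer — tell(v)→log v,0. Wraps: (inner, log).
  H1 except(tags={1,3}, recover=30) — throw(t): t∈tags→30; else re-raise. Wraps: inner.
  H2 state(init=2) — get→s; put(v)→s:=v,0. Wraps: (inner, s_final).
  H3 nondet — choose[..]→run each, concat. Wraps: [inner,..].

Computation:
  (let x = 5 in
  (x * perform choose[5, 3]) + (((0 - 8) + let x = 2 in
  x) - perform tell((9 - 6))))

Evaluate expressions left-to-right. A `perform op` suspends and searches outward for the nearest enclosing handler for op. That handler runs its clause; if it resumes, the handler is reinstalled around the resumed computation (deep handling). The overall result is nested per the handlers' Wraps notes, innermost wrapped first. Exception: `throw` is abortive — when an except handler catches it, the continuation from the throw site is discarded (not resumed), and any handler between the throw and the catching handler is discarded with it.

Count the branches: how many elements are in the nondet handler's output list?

Evaluation trace:
choose[5, 3] @ H3
  branch[0] choose=5:
    tell(3) @ H0 ⇒ log+=3
    H0 returns (19, (3))
    H1 returns (19, (3))
    H2 returns ((19, (3)), 2)
    H3 returns [((19, (3)), 2)]
  branch[1] choose=3:
    tell(3) @ H0 ⇒ log+=3
    H0 returns (9, (3))
    H1 returns (9, (3))
    H2 returns ((9, (3)), 2)
    H3 returns [((9, (3)), 2)]
= [((19, (3)), 2), ((9, (3)), 2)]

Answer: 2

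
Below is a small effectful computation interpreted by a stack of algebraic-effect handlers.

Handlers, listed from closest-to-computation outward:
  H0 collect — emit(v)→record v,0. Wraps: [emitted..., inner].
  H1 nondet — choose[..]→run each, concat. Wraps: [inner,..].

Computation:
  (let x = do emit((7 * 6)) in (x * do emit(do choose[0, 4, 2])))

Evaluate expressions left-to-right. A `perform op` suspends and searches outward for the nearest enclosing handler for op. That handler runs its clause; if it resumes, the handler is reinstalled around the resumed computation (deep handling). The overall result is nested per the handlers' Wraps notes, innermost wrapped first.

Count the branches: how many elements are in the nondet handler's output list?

Step-by-step:
emit(42) @ H0 ⇒ out+=42
choose[0, 4, 2] @ H1
  branch[0] choose=0:
    emit(0) @ H0 ⇒ out+=0
    H0 returns [42, 0, 0]
    H1 returns [[42, 0, 0]]
  branch[1] choose=4:
    emit(4) @ H0 ⇒ out+=4
    H0 returns [42, 4, 0]
    H1 returns [[42, 4, 0]]
  branch[2] choose=2:
    emit(2) @ H0 ⇒ out+=2
    H0 returns [42, 2, 0]
    H1 returns [[42, 2, 0]]
= [[42, 0, 0], [42, 4, 0], [42, 2, 0]]

Answer: 3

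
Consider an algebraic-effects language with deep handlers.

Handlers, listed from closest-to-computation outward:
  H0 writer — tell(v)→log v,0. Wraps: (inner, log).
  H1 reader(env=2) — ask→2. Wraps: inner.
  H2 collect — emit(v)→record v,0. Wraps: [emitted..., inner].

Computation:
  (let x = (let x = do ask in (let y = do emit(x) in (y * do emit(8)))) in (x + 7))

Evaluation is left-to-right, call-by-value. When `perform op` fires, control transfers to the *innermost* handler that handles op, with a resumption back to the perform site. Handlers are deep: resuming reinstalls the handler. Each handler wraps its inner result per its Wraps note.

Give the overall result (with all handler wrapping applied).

Working:
ask @ H1 ⇒ 2
emit(2) @ H2 ⇒ out+=2
emit(8) @ H2 ⇒ out+=8
H0 returns (7, ())
H1 returns (7, ())
H2 returns [2, 8, (7, ())]
= [2, 8, (7, ())]

Answer: [2, 8, (7, ())]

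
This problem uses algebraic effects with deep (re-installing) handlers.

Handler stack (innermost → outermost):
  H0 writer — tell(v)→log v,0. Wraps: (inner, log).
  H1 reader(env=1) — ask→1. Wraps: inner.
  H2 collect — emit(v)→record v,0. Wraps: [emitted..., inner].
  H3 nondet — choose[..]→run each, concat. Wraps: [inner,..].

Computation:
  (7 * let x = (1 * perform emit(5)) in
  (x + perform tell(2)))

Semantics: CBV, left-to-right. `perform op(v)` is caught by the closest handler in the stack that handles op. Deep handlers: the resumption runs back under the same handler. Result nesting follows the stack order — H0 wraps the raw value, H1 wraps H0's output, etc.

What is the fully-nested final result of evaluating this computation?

Answer: [[5, (0, (2))]]

Evaluation trace:
emit(5) @ H2 ⇒ out+=5
tell(2) @ H0 ⇒ log+=2
H0 returns (0, (2))
H1 returns (0, (2))
H2 returns [5, (0, (2))]
H3 returns [[5, (0, (2))]]
= [[5, (0, (2))]]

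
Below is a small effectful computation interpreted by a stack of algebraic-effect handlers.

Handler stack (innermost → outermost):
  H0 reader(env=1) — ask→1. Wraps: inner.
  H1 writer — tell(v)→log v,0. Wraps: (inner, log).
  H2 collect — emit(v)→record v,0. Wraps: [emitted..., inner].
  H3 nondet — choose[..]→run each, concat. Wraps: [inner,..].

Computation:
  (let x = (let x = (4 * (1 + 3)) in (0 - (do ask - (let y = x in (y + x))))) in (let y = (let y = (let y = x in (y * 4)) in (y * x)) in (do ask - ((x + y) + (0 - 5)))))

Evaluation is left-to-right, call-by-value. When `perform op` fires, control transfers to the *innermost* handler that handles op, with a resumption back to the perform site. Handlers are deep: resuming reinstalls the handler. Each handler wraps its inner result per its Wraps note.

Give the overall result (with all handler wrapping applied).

Answer: [[(-3869, ())]]

Step-by-step:
ask @ H0 ⇒ 1
ask @ H0 ⇒ 1
H0 returns -3869
H1 returns (-3869, ())
H2 returns [(-3869, ())]
H3 returns [[(-3869, ())]]
= [[(-3869, ())]]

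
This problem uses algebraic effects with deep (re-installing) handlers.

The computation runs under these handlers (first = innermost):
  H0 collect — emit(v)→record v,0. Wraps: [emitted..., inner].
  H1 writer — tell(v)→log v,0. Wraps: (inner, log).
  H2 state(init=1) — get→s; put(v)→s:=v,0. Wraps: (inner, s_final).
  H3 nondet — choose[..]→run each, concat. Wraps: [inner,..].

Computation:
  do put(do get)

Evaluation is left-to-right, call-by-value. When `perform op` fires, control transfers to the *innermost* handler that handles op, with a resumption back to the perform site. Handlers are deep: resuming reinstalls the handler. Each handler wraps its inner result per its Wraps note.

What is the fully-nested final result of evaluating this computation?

Evaluation trace:
get @ H2 ⇒ 1
put(1) @ H2 ⇒ s:=1
H0 returns [0]
H1 returns ([0], ())
H2 returns (([0], ()), 1)
H3 returns [(([0], ()), 1)]
= [(([0], ()), 1)]

Answer: [(([0], ()), 1)]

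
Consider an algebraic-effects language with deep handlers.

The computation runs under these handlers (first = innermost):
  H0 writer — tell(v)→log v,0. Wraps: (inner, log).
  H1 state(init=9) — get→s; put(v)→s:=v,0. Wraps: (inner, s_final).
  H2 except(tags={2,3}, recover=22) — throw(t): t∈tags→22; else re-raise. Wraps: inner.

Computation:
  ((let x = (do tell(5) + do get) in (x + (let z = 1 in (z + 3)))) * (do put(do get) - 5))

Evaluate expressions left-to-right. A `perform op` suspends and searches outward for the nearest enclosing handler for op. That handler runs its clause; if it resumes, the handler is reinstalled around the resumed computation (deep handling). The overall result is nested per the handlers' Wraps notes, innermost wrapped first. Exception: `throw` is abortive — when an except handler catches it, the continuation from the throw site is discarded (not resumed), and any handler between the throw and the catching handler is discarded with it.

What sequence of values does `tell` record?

Answer: (5)

Working:
tell(5) @ H0 ⇒ log+=5
get @ H1 ⇒ 9
get @ H1 ⇒ 9
put(9) @ H1 ⇒ s:=9
H0 returns (-65, (5))
H1 returns ((-65, (5)), 9)
H2 returns ((-65, (5)), 9)
= ((-65, (5)), 9)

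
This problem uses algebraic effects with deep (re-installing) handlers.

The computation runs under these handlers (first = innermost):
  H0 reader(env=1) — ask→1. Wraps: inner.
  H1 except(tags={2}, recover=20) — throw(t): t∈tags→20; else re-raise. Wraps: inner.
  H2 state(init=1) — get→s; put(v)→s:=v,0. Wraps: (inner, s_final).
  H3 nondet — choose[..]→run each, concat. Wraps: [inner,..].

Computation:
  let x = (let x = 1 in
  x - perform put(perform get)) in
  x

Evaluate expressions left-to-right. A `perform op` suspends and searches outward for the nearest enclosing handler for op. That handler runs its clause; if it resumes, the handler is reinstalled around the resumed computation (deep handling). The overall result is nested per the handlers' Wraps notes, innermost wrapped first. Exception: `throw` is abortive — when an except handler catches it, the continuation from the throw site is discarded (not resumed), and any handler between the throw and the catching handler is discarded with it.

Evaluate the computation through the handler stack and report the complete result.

Evaluation trace:
get @ H2 ⇒ 1
put(1) @ H2 ⇒ s:=1
H0 returns 1
H1 returns 1
H2 returns (1, 1)
H3 returns [(1, 1)]
= [(1, 1)]

Answer: [(1, 1)]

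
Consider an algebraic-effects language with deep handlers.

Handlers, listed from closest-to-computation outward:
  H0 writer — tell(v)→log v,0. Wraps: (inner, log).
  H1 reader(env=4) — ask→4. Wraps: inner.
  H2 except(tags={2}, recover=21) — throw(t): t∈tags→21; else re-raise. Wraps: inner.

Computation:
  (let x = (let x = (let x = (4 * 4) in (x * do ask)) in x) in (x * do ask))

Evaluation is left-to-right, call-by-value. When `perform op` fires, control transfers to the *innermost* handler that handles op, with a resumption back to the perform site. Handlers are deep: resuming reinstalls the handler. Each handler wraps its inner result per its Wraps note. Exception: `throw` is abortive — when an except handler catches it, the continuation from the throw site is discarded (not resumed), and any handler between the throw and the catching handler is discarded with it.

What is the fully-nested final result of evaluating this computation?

Answer: (256, ())

Working:
ask @ H1 ⇒ 4
ask @ H1 ⇒ 4
H0 returns (256, ())
H1 returns (256, ())
H2 returns (256, ())
= (256, ())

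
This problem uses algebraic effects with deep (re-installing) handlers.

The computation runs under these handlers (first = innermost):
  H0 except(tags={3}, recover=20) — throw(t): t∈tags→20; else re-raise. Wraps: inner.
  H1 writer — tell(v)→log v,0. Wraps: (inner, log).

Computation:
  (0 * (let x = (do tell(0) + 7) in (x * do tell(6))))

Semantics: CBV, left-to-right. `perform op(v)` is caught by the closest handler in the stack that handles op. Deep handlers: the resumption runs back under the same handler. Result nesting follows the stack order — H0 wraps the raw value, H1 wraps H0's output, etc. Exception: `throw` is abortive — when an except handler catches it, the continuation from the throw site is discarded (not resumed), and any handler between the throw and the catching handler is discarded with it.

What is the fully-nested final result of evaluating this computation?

Evaluation trace:
tell(0) @ H1 ⇒ log+=0
tell(6) @ H1 ⇒ log+=6
H0 returns 0
H1 returns (0, (0, 6))
= (0, (0, 6))

Answer: (0, (0, 6))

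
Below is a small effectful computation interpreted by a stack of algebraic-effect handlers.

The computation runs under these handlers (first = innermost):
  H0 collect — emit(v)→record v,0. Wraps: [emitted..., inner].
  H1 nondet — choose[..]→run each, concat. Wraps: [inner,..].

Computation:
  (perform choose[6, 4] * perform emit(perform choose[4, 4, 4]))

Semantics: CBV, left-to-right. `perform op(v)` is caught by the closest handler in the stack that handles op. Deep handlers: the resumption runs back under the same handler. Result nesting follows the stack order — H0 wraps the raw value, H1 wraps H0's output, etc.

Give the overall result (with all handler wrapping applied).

Answer: [[4, 0], [4, 0], [4, 0], [4, 0], [4, 0], [4, 0]]

Step-by-step:
choose[6, 4] @ H1
  branch[0] choose=6:
    choose[4, 4, 4] @ H1
      branch[0] choose=4:
        emit(4) @ H0 ⇒ out+=4
        H0 returns [4, 0]
        H1 returns [[4, 0]]
      branch[1] choose=4:
        emit(4) @ H0 ⇒ out+=4
        H0 returns [4, 0]
        H1 returns [[4, 0]]
      branch[2] choose=4:
        emit(4) @ H0 ⇒ out+=4
        H0 returns [4, 0]
        H1 returns [[4, 0]]
  branch[1] choose=4:
    choose[4, 4, 4] @ H1
      branch[0] choose=4:
        emit(4) @ H0 ⇒ out+=4
        H0 returns [4, 0]
        H1 returns [[4, 0]]
      branch[1] choose=4:
        emit(4) @ H0 ⇒ out+=4
        H0 returns [4, 0]
        H1 returns [[4, 0]]
      branch[2] choose=4:
        emit(4) @ H0 ⇒ out+=4
        H0 returns [4, 0]
        H1 returns [[4, 0]]
= [[4, 0], [4, 0], [4, 0], [4, 0], [4, 0], [4, 0]]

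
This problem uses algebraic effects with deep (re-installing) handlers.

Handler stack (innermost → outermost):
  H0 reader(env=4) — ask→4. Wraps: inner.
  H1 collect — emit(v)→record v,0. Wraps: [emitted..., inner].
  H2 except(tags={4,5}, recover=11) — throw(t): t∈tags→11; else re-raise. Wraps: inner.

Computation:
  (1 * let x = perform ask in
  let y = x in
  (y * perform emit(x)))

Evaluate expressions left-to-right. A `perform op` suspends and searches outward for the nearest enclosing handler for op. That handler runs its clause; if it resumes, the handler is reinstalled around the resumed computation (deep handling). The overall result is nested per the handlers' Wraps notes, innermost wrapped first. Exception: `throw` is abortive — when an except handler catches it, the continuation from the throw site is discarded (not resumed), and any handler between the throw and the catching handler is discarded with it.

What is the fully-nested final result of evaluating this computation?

Evaluation trace:
ask @ H0 ⇒ 4
emit(4) @ H1 ⇒ out+=4
H0 returns 0
H1 returns [4, 0]
H2 returns [4, 0]
= [4, 0]

Answer: [4, 0]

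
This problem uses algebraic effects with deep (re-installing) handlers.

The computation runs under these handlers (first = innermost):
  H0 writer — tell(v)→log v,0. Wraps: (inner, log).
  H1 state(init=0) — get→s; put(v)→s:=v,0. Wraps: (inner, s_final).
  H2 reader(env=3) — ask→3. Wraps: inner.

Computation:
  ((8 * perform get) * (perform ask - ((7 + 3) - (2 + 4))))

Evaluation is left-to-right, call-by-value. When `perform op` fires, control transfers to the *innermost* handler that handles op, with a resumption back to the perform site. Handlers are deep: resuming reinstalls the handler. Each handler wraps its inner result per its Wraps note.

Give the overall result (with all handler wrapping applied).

Answer: ((0, ()), 0)

Evaluation trace:
get @ H1 ⇒ 0
ask @ H2 ⇒ 3
H0 returns (0, ())
H1 returns ((0, ()), 0)
H2 returns ((0, ()), 0)
= ((0, ()), 0)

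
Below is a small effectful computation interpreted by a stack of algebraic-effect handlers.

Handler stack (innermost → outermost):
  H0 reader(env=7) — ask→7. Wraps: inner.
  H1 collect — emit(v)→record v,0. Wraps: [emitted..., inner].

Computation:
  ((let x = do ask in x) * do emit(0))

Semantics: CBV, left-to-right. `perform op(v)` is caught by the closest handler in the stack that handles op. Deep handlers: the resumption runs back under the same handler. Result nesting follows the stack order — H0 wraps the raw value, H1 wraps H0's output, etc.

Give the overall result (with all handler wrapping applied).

Step-by-step:
ask @ H0 ⇒ 7
emit(0) @ H1 ⇒ out+=0
H0 returns 0
H1 returns [0, 0]
= [0, 0]

Answer: [0, 0]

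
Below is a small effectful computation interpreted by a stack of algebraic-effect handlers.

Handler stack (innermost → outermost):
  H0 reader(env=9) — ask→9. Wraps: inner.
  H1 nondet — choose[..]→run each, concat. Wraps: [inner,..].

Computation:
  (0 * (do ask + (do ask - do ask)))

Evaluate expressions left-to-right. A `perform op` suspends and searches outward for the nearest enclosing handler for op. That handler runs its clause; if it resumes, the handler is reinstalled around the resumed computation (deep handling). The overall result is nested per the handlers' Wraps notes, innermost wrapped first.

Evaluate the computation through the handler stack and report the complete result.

Working:
ask @ H0 ⇒ 9
ask @ H0 ⇒ 9
ask @ H0 ⇒ 9
H0 returns 0
H1 returns [0]
= [0]

Answer: [0]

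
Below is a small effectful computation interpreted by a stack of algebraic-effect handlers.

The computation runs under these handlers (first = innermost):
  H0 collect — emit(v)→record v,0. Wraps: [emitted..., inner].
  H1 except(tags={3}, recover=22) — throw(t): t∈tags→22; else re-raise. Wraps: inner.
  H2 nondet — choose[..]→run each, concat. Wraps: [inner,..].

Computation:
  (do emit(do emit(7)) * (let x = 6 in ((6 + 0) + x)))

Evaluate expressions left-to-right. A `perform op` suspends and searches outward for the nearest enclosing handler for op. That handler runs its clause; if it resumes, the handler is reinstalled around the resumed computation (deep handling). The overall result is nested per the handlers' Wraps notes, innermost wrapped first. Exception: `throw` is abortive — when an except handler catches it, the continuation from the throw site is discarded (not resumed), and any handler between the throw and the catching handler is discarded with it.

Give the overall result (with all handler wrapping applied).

Answer: [[7, 0, 0]]

Evaluation trace:
emit(7) @ H0 ⇒ out+=7
emit(0) @ H0 ⇒ out+=0
H0 returns [7, 0, 0]
H1 returns [7, 0, 0]
H2 returns [[7, 0, 0]]
= [[7, 0, 0]]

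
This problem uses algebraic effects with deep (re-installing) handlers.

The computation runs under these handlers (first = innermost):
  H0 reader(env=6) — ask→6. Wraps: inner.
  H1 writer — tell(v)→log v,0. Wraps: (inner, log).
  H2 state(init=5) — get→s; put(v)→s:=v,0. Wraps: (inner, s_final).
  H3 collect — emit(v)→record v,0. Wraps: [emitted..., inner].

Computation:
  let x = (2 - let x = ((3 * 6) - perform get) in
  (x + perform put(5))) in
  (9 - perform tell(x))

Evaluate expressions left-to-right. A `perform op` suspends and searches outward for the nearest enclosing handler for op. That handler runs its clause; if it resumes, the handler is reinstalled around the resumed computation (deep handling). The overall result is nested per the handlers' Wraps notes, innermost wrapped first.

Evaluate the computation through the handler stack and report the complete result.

Answer: [((9, (-11)), 5)]

Working:
get @ H2 ⇒ 5
put(5) @ H2 ⇒ s:=5
tell(-11) @ H1 ⇒ log+=-11
H0 returns 9
H1 returns (9, (-11))
H2 returns ((9, (-11)), 5)
H3 returns [((9, (-11)), 5)]
= [((9, (-11)), 5)]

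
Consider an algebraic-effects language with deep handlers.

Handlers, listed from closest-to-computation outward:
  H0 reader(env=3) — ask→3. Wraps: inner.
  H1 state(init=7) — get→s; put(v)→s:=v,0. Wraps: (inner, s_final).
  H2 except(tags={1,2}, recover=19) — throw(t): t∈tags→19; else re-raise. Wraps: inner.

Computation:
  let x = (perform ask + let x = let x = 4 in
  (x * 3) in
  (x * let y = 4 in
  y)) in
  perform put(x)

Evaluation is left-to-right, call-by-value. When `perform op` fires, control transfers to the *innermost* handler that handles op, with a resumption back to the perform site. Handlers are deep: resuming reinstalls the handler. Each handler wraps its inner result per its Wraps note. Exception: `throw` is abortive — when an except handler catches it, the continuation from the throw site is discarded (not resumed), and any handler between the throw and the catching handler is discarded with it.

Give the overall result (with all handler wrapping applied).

Step-by-step:
ask @ H0 ⇒ 3
put(51) @ H1 ⇒ s:=51
H0 returns 0
H1 returns (0, 51)
H2 returns (0, 51)
= (0, 51)

Answer: (0, 51)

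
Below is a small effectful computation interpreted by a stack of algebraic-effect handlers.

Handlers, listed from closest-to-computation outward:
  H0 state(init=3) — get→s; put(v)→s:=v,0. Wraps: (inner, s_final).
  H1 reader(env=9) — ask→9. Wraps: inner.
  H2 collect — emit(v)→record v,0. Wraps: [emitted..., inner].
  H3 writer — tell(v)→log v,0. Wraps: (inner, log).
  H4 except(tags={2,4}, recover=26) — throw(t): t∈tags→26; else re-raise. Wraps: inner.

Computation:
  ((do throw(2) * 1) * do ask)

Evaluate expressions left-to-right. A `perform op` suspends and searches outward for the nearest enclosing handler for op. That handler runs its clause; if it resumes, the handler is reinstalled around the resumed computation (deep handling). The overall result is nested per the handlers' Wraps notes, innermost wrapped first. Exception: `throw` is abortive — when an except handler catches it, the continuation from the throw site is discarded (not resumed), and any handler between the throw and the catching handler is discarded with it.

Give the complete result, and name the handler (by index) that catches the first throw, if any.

Step-by-step:
throw(2) @ H4 caught ⇒ 26
= 26

Answer: 26 ; first throw caught by: H4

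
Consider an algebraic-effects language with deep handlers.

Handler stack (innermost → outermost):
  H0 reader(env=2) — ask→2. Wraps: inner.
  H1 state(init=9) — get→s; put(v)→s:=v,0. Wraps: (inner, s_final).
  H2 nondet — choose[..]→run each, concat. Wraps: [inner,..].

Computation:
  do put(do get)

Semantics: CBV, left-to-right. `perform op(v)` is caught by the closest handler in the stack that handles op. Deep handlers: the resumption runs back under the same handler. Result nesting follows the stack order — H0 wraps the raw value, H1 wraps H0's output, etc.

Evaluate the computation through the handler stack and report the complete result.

Evaluation trace:
get @ H1 ⇒ 9
put(9) @ H1 ⇒ s:=9
H0 returns 0
H1 returns (0, 9)
H2 returns [(0, 9)]
= [(0, 9)]

Answer: [(0, 9)]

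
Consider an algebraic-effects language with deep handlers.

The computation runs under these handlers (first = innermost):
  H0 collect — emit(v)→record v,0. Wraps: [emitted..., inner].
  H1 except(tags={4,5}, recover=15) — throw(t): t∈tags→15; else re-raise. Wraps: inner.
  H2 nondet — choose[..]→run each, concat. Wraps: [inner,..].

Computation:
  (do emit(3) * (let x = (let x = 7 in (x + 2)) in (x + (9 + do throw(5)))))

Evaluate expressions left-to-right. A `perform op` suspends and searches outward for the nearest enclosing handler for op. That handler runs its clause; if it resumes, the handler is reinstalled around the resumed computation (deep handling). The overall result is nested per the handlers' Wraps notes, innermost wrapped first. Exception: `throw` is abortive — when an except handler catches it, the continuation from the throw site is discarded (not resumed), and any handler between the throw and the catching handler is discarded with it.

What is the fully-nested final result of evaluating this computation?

Answer: [15]

Working:
emit(3) @ H0 ⇒ out+=3
throw(5) @ H1 caught ⇒ 15
H2 returns [15]
= [15]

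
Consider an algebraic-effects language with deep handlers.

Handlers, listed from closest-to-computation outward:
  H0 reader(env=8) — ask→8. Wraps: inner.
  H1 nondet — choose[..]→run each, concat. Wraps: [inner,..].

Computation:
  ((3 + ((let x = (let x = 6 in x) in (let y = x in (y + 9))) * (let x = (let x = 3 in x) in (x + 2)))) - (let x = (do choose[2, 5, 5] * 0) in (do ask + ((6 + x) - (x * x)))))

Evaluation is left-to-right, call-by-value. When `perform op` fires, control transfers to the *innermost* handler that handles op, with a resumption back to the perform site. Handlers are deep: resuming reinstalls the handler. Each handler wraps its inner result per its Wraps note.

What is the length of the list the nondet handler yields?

Evaluation trace:
choose[2, 5, 5] @ H1
  branch[0] choose=2:
    ask @ H0 ⇒ 8
    H0 returns 64
    H1 returns [64]
  branch[1] choose=5:
    ask @ H0 ⇒ 8
    H0 returns 64
    H1 returns [64]
  branch[2] choose=5:
    ask @ H0 ⇒ 8
    H0 returns 64
    H1 returns [64]
= [64, 64, 64]

Answer: 3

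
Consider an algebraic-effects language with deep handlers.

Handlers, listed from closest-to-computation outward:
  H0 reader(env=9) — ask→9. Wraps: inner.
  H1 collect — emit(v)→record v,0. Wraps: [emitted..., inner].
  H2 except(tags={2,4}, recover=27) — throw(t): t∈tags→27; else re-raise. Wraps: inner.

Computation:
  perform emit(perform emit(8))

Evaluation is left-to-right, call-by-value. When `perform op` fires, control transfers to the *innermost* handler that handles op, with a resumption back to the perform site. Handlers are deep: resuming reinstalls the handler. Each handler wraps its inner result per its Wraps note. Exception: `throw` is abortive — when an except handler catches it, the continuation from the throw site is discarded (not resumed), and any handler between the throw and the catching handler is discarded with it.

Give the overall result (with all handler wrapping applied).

Working:
emit(8) @ H1 ⇒ out+=8
emit(0) @ H1 ⇒ out+=0
H0 returns 0
H1 returns [8, 0, 0]
H2 returns [8, 0, 0]
= [8, 0, 0]

Answer: [8, 0, 0]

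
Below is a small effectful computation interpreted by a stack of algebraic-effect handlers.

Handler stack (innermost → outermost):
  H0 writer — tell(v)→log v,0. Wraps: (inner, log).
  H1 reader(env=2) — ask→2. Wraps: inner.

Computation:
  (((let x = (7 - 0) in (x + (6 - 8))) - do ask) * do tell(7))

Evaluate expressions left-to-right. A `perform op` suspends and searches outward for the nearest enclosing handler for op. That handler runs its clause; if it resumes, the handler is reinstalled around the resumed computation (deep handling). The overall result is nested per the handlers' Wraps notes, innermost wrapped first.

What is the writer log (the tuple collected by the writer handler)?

Working:
ask @ H1 ⇒ 2
tell(7) @ H0 ⇒ log+=7
H0 returns (0, (7))
H1 returns (0, (7))
= (0, (7))

Answer: (7)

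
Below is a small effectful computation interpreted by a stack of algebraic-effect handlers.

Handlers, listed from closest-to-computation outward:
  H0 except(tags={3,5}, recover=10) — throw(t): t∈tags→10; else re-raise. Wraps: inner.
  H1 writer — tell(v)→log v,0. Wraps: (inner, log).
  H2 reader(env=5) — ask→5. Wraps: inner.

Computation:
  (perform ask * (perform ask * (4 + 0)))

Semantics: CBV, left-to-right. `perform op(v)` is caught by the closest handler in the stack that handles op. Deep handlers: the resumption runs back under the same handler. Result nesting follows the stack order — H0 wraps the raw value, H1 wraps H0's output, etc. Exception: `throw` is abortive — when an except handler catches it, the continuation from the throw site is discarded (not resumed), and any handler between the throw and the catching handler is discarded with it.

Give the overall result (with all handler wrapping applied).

Working:
ask @ H2 ⇒ 5
ask @ H2 ⇒ 5
H0 returns 100
H1 returns (100, ())
H2 returns (100, ())
= (100, ())

Answer: (100, ())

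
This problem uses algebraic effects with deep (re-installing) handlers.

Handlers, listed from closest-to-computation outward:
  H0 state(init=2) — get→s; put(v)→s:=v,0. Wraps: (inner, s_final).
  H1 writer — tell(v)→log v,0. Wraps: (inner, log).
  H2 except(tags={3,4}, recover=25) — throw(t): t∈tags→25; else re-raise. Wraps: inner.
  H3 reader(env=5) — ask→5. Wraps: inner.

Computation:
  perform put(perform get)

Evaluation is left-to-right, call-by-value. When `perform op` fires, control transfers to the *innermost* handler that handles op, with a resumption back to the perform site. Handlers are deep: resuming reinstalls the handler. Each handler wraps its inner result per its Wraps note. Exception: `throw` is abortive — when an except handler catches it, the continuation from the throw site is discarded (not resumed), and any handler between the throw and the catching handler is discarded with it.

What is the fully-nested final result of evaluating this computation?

Answer: ((0, 2), ())

Step-by-step:
get @ H0 ⇒ 2
put(2) @ H0 ⇒ s:=2
H0 returns (0, 2)
H1 returns ((0, 2), ())
H2 returns ((0, 2), ())
H3 returns ((0, 2), ())
= ((0, 2), ())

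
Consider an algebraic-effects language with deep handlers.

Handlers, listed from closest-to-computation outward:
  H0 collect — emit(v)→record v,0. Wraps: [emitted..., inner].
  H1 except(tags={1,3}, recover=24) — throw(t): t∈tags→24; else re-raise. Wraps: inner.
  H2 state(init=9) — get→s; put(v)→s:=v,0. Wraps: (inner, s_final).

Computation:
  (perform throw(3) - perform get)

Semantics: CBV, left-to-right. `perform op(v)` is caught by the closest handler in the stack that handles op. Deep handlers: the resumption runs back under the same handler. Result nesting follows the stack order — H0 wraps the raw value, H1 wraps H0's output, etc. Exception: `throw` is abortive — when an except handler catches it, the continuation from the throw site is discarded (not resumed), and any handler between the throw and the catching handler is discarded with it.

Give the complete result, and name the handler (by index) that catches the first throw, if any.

Working:
throw(3) @ H1 caught ⇒ 24
H2 returns (24, 9)
= (24, 9)

Answer: (24, 9) ; first throw caught by: H1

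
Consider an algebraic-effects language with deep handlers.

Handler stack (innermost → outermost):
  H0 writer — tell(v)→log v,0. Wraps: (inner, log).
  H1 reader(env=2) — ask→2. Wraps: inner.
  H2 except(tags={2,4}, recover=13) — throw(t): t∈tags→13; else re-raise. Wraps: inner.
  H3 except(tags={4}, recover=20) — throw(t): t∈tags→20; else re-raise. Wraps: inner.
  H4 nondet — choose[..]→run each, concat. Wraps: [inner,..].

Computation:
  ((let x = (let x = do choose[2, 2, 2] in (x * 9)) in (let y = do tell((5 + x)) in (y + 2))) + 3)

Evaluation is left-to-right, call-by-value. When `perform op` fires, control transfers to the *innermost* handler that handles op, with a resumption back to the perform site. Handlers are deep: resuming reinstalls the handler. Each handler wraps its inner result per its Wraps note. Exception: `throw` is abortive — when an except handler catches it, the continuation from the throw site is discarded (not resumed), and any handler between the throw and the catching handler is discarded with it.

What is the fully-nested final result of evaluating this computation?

Answer: [(5, (23)), (5, (23)), (5, (23))]

Evaluation trace:
choose[2, 2, 2] @ H4
  branch[0] choose=2:
    tell(23) @ H0 ⇒ log+=23
    H0 returns (5, (23))
    H1 returns (5, (23))
    H2 returns (5, (23))
    H3 returns (5, (23))
    H4 returns [(5, (23))]
  branch[1] choose=2:
    tell(23) @ H0 ⇒ log+=23
    H0 returns (5, (23))
    H1 returns (5, (23))
    H2 returns (5, (23))
    H3 returns (5, (23))
    H4 returns [(5, (23))]
  branch[2] choose=2:
    tell(23) @ H0 ⇒ log+=23
    H0 returns (5, (23))
    H1 returns (5, (23))
    H2 returns (5, (23))
    H3 returns (5, (23))
    H4 returns [(5, (23))]
= [(5, (23)), (5, (23)), (5, (23))]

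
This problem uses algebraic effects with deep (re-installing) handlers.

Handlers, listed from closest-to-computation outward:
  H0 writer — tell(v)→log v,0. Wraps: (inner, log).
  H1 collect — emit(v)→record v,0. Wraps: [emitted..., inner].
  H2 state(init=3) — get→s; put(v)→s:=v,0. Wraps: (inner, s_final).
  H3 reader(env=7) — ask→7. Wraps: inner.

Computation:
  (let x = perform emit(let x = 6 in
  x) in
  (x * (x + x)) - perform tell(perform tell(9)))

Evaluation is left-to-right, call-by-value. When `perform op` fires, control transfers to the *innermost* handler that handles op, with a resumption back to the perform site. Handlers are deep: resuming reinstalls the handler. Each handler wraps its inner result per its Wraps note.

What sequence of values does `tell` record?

Answer: (9, 0)

Working:
emit(6) @ H1 ⇒ out+=6
tell(9) @ H0 ⇒ log+=9
tell(0) @ H0 ⇒ log+=0
H0 returns (0, (9, 0))
H1 returns [6, (0, (9, 0))]
H2 returns ([6, (0, (9, 0))], 3)
H3 returns ([6, (0, (9, 0))], 3)
= ([6, (0, (9, 0))], 3)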